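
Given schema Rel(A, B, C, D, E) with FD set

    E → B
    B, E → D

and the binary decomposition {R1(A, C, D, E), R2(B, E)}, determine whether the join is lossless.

Common attributes: R1 ∩ R2 = {E}.
Closure of {E}: E → B applies, adding B; B, E → D applies, adding D. So (E)⁺ = {B, D, E}.
This closure contains every attribute of R2, so R1 ∩ R2 → R2. The join is lossless.

Yes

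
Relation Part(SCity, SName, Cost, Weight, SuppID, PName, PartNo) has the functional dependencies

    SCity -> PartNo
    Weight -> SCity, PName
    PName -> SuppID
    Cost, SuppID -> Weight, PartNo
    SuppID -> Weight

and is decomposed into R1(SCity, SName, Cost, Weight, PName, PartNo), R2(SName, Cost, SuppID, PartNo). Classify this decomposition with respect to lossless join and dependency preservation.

Lossless test: (SName, Cost, PartNo)⁺ = {SName, Cost, PartNo}, which is a superkey of neither fragment — lossy.
Dependency preservation: the restricted closure of {PName} across the fragments never reaches {SuppID}, so PName → SuppID cannot be enforced without a join — not preserved.

lossy and not dependency-preserving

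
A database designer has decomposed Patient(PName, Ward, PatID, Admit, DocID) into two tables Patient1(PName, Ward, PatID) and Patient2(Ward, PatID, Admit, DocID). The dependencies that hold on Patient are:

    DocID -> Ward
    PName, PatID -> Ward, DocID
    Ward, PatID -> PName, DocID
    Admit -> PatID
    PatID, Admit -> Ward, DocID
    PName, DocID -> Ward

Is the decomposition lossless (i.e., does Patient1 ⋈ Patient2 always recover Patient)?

Yes

Common attributes: Patient1 ∩ Patient2 = {Ward, PatID}.
Closure of {Ward, PatID}: Ward, PatID → PName, DocID applies, adding PName, DocID. So (Ward, PatID)⁺ = {PName, Ward, PatID, DocID}.
This closure contains every attribute of Patient1, so Patient1 ∩ Patient2 → Patient1. The join is lossless.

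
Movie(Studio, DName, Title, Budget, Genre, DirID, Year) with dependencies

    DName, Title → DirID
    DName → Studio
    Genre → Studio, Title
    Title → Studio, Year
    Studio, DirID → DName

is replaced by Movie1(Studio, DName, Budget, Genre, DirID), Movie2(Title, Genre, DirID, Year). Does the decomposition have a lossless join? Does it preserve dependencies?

lossless but not dependency-preserving

Lossless test: (Genre, DirID)⁺ = {Studio, DName, Title, Genre, DirID, Year}, which contains all of one fragment — lossless.
Dependency preservation: the restricted closure of {DName, Title} across the fragments never reaches {DirID}, so DName, Title → DirID cannot be enforced without a join — not preserved.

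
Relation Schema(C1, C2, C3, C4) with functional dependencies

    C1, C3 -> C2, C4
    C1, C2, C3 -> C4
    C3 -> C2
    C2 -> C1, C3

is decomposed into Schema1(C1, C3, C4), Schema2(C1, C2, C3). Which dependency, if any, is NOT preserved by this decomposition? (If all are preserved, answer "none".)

C1, C3 → C2, C4: restricted closure across fragments reaches C2, C4.
C1, C2, C3 → C4: restricted closure across fragments reaches C4.
C3 → C2 lies within Schema2.
C2 → C1, C3 lies within Schema2.
Every dependency is enforceable on the fragments, so the decomposition is dependency-preserving.

none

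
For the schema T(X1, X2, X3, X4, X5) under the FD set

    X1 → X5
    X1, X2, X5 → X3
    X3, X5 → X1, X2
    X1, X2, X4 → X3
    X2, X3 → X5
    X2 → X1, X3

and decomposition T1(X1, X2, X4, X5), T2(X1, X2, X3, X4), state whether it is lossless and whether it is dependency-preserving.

lossless but not dependency-preserving

Lossless test: (X1, X2, X4)⁺ = {X1, X2, X3, X4, X5}, which contains all of one fragment — lossless.
Dependency preservation: the restricted closure of {X3, X5} across the fragments never reaches {X1, X2}, so X3, X5 → X1, X2 cannot be enforced without a join — not preserved.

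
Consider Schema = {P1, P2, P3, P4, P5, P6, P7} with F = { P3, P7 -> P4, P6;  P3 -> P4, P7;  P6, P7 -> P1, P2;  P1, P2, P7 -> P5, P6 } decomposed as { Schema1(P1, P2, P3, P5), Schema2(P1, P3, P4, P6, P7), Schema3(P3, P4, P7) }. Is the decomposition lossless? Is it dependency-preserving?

lossless but not dependency-preserving

Lossless test (chase): Rows 2 and 3 agree on P3, P7; apply P3, P7→P4, P6 and equate their P4, P6 entries. Rows 1 and 2 agree on P3; apply P3→P4, P7 and equate their P4, P7 entries. Rows 2 and 3 agree on P6, P7; apply P6, P7→P1, P2 and equate their P1, P2 entries. Rows 2 and 3 agree on P1, P2, P7; apply P1, P2, P7→P5, P6 and equate their P5, P6 entries. Rows 1 and 2 agree on P3, P7; apply P3, P7→P4, P6 and equate their P4, P6 entries. Rows 1 and 2 agree on P6, P7; apply P6, P7→P1, P2 and equate their P1, P2 entries. Rows 1 and 2 agree on P1, P2, P7; apply P1, P2, P7→P5, P6 and equate their P5, P6 entries. Row 1 is now all distinguished symbols — the join is lossless.
Dependency preservation: the restricted closure of {P6, P7} across the fragments never reaches {P1, P2}, so P6, P7 → P1, P2 cannot be enforced without a join — not preserved.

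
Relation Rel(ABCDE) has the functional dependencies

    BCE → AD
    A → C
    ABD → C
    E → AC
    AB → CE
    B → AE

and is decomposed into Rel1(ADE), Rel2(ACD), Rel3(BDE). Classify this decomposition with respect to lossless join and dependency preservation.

lossless and dependency-preserving

Lossless test (chase): Rows 1 and 2 agree on A; apply A→C and equate their C entries. Rows 1 and 3 agree on E; apply E→AC and equate their AC entries. Row 3 is now all distinguished symbols — the join is lossless.
Dependency preservation: BCE → AD; ABD → C; E → AC; AB → CE; B → AE are not contained in any single fragment, but the restricted closure of each left-hand side across the fragments still reaches the right-hand side; the remaining FDs each lie inside some fragment. All dependencies are preserved.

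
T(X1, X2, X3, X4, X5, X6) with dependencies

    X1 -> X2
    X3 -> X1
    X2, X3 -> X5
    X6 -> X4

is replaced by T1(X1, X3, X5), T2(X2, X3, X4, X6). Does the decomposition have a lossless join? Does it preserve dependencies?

Lossless test: (X3)⁺ = {X1, X2, X3, X5}, which contains all of one fragment — lossless.
Dependency preservation: the restricted closure of {X1} across the fragments never reaches {X2}, so X1 → X2 cannot be enforced without a join — not preserved.

lossless but not dependency-preserving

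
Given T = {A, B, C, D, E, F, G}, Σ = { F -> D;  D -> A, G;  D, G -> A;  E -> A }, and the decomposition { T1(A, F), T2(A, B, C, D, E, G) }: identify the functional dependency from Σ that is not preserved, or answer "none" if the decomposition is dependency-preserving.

Check F → D: no single fragment contains all of {D, F}, and the restricted closure of {F} across the fragments never reaches {D}.
D → A, G is preserved.
D, G → A is preserved.
E → A is preserved.

F -> D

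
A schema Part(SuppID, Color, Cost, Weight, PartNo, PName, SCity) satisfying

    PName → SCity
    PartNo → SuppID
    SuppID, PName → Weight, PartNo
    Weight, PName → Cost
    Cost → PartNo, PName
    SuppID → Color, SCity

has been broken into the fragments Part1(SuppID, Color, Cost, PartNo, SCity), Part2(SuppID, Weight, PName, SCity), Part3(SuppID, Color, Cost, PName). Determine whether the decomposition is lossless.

Yes

Chase test. Columns are SuppID, Color, Cost, Weight, PartNo, PName, SCity; row i has aⱼ where attribute j ∈ Parti, else bᵢⱼ.
Initial tableau (one row per fragment):
  row 1: a1 a2 a3 b14 a5 b16 a7
  row 2: a1 b22 b23 a4 b25 a6 a7
  row 3: a1 a2 a3 b34 b35 a6 b37
Rows 2 and 3 agree on PName; apply PName→SCity and equate their SCity entries.
Rows 2 and 3 agree on SuppID, PName; apply SuppID, PName→Weight, PartNo and equate their Weight, PartNo entries.
Rows 2 and 3 agree on Weight, PName; apply Weight, PName→Cost and equate their Cost entries.
Rows 1 and 2 agree on Cost; apply Cost→PartNo, PName and equate their PartNo, PName entries.
Rows 1 and 2 agree on SuppID; apply SuppID→Color, SCity and equate their Color, SCity entries.
Rows 1 and 2 agree on SuppID, PName; apply SuppID, PName→Weight, PartNo and equate their Weight, PartNo entries.
Row 1 is now all distinguished symbols — the join is lossless.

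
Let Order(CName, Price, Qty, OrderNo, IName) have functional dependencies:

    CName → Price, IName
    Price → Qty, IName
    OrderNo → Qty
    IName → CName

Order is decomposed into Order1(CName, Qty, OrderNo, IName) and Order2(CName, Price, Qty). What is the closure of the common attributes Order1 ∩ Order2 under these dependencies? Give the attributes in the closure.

Order1 ∩ Order2 = {CName, Qty}.
CName → Price, IName applies, adding Price, IName
Closure: {CName, Price, Qty, IName}.

CName, Price, Qty, IName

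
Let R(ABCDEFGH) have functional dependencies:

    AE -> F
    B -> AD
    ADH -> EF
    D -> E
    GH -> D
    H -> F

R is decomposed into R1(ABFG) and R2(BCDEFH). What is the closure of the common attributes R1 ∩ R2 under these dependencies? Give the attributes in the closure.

ABDEF

R1 ∩ R2 = {BF}.
B → AD applies, adding AD
D → E applies, adding E
Closure: {ABDEF}.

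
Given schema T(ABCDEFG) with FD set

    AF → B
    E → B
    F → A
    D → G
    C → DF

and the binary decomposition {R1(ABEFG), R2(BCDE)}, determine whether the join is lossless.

No

Common attributes: R1 ∩ R2 = {BE}.
No dependency enlarges {BE}, so (BE)⁺ = {BE}.
The closure contains neither all of R1 = {ABEFG} nor all of R2 = {BCDE}, so the common attributes are not a superkey of either fragment. The join is lossy.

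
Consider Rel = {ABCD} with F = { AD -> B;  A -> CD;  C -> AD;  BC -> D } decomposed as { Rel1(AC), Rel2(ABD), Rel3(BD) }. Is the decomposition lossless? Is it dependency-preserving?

Lossless test (chase): Rows 1 and 2 agree on A; apply A→CD and equate their CD entries. Rows 1 and 2 agree on AD; apply AD→B and equate their B entries. Row 1 is now all distinguished symbols — the join is lossless.
Dependency preservation: A → CD; C → AD; BC → D are not contained in any single fragment, but the restricted closure of each left-hand side across the fragments still reaches the right-hand side; the remaining FDs each lie inside some fragment. All dependencies are preserved.

lossless and dependency-preserving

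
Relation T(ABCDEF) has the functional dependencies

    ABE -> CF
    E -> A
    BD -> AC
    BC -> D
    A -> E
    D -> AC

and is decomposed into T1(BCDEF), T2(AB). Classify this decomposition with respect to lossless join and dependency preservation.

lossy and not dependency-preserving

Lossless test: (B)⁺ = {B}, which is a superkey of neither fragment — lossy.
Dependency preservation: the restricted closure of {E} across the fragments never reaches {A}, so E → A cannot be enforced without a join — not preserved.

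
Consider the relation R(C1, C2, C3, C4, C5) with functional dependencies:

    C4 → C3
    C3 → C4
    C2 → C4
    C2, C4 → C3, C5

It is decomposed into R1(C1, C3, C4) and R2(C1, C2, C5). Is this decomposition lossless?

Common attributes: R1 ∩ R2 = {C1}.
No dependency enlarges {C1}, so (C1)⁺ = {C1}.
The closure contains neither all of R1 = {C1, C3, C4} nor all of R2 = {C1, C2, C5}, so the common attributes are not a superkey of either fragment. The join is lossy.

No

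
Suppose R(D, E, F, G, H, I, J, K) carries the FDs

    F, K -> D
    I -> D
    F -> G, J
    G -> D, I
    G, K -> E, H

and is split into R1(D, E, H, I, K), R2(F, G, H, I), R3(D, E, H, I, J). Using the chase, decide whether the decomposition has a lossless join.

No

Chase test. Columns are D, E, F, G, H, I, J, K; row i has aⱼ where attribute j ∈ Ri, else bᵢⱼ.
Initial tableau (one row per fragment):
  row 1: a1 a2 b13 b14 a5 a6 b17 a8
  row 2: b21 b22 a3 a4 a5 a6 b27 b28
  row 3: a1 a2 b33 b34 a5 a6 a7 b38
Rows 1 and 2 agree on I; apply I→D and equate their D entries.
No row becomes fully distinguished — the join is lossy.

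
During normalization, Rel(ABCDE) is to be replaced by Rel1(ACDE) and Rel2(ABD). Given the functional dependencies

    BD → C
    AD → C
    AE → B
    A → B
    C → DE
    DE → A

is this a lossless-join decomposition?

Yes

Common attributes: Rel1 ∩ Rel2 = {AD}.
Closure of {AD}: AD → C applies, adding C; A → B applies, adding B; C → DE applies, adding E. So (AD)⁺ = {ABCDE}.
This closure contains every attribute of Rel1, so Rel1 ∩ Rel2 → Rel1. The join is lossless.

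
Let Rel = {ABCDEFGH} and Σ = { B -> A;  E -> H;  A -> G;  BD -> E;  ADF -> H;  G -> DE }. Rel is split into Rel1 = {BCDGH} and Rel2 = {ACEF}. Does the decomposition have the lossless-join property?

Common attributes: Rel1 ∩ Rel2 = {C}.
No dependency enlarges {C}, so (C)⁺ = {C}.
The closure contains neither all of Rel1 = {BCDGH} nor all of Rel2 = {ACEF}, so the common attributes are not a superkey of either fragment. The join is lossy.

No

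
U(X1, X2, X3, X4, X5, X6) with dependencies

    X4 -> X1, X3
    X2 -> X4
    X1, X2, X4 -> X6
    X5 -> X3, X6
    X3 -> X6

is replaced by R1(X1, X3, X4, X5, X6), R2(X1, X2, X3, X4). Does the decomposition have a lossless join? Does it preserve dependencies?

Lossless test: (X1, X3, X4)⁺ = {X1, X3, X4, X6}, which is a superkey of neither fragment — lossy.
Dependency preservation: X1, X2, X4 → X6 is not contained in any single fragment, but the restricted closure of its left-hand side across the fragments still reaches the right-hand side; the remaining FDs each lie inside some fragment. All dependencies are preserved.

lossy but dependency-preserving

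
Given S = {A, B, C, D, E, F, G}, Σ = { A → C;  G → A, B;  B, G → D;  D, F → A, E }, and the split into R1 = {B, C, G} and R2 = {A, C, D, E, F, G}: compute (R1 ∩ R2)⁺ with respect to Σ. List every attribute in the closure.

R1 ∩ R2 = {C, G}.
G → A, B applies, adding A, B
B, G → D applies, adding D
Closure: {A, B, C, D, G}.

A, B, C, D, G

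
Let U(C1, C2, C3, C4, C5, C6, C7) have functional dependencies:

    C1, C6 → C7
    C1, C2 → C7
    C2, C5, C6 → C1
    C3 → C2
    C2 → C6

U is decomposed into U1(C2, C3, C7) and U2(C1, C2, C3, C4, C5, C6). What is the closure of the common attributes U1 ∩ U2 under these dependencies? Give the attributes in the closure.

U1 ∩ U2 = {C2, C3}.
C2 → C6 applies, adding C6
Closure: {C2, C3, C6}.

C2, C3, C6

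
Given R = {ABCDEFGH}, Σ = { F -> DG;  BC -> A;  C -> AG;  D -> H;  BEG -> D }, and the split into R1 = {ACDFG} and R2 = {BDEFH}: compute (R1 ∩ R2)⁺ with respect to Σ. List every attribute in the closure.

R1 ∩ R2 = {DF}.
F → DG applies, adding G
D → H applies, adding H
Closure: {DFGH}.

DFGH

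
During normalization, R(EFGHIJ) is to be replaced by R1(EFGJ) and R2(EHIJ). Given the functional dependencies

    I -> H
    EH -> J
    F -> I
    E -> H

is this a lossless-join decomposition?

No

Common attributes: R1 ∩ R2 = {EJ}.
Closure of {EJ}: E → H applies, adding H. So (EJ)⁺ = {EHJ}.
The closure contains neither all of R1 = {EFGJ} nor all of R2 = {EHIJ}, so the common attributes are not a superkey of either fragment. The join is lossy.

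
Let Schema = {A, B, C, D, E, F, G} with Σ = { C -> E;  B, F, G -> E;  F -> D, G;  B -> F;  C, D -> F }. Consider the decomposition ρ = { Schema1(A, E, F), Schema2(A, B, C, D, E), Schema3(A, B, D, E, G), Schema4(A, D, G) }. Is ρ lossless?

No

Chase test. Columns are A, B, C, D, E, F, G; row i has aⱼ where attribute j ∈ Schemai, else bᵢⱼ.
Initial tableau (one row per fragment):
  row 1: a1 b12 b13 b14 a5 a6 b17
  row 2: a1 a2 a3 a4 a5 b26 b27
  row 3: a1 a2 b33 a4 a5 b36 a7
  row 4: a1 b42 b43 a4 b45 b46 a7
Rows 2 and 3 agree on B; apply B→F and equate their F entries.
Rows 2 and 3 agree on F; apply F→D, G and equate their D, G entries.
No row becomes fully distinguished — the join is lossy.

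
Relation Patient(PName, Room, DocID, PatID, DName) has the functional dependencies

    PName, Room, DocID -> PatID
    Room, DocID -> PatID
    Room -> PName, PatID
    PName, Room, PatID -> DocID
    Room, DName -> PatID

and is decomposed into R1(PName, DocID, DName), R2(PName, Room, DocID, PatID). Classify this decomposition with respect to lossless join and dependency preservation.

Lossless test: (PName, DocID)⁺ = {PName, DocID}, which is a superkey of neither fragment — lossy.
Dependency preservation: Room, DName → PatID is not contained in any single fragment, but the restricted closure of its left-hand side across the fragments still reaches the right-hand side; the remaining FDs each lie inside some fragment. All dependencies are preserved.

lossy but dependency-preserving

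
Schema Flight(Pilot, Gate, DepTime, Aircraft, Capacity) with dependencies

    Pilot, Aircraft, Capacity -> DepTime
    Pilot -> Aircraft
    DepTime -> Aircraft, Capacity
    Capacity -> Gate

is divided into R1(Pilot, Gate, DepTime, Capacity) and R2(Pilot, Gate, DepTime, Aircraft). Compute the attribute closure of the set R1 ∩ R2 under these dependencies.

Pilot, Gate, DepTime, Aircraft, Capacity

R1 ∩ R2 = {Pilot, Gate, DepTime}.
Pilot → Aircraft applies, adding Aircraft
DepTime → Aircraft, Capacity applies, adding Capacity
Closure: {Pilot, Gate, DepTime, Aircraft, Capacity}.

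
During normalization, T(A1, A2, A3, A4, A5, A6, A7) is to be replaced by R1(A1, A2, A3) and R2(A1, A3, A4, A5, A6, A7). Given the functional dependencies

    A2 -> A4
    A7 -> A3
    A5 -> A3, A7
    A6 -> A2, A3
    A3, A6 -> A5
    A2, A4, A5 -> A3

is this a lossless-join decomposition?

No

Common attributes: R1 ∩ R2 = {A1, A3}.
No dependency enlarges {A1, A3}, so (A1, A3)⁺ = {A1, A3}.
The closure contains neither all of R1 = {A1, A2, A3} nor all of R2 = {A1, A3, A4, A5, A6, A7}, so the common attributes are not a superkey of either fragment. The join is lossy.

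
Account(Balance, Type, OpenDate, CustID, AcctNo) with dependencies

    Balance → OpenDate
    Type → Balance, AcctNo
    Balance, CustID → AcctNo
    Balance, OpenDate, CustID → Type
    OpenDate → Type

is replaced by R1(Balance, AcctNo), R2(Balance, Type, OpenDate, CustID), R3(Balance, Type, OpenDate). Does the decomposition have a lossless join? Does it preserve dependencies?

lossless and dependency-preserving

Lossless test (chase): Rows 1 and 2 agree on Balance; apply Balance→OpenDate and equate their OpenDate entries. Rows 2 and 3 agree on Type; apply Type→Balance, AcctNo and equate their Balance, AcctNo entries. Rows 1 and 2 agree on OpenDate; apply OpenDate→Type and equate their Type entries. Rows 1 and 2 agree on Type; apply Type→Balance, AcctNo and equate their Balance, AcctNo entries. Row 2 is now all distinguished symbols — the join is lossless.
Dependency preservation: Type → Balance, AcctNo; Balance, CustID → AcctNo are not contained in any single fragment, but the restricted closure of each left-hand side across the fragments still reaches the right-hand side; the remaining FDs each lie inside some fragment. All dependencies are preserved.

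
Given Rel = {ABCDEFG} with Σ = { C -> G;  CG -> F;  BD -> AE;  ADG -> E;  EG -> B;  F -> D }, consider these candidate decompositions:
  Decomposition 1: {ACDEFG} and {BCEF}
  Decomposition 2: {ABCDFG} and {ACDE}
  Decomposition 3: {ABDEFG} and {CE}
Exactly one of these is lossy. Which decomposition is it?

Decomposition 3

Decomposition 1: common = {CEF}, closure = {ABCDEFG} → lossless.
Decomposition 2: common = {ACD}, closure = {ABCDEFG} → lossless.
Decomposition 3: common = {E}, closure = {E} → lossy.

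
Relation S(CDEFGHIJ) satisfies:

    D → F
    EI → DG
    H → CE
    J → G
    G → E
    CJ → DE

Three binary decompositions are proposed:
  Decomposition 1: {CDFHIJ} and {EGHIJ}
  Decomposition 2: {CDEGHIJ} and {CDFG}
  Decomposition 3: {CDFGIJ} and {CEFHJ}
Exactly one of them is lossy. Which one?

Decomposition 3

Decomposition 1: common = {HIJ}, closure = {CDEFGHIJ} → lossless.
Decomposition 2: common = {CDG}, closure = {CDEFG} → lossless.
Decomposition 3: common = {CFJ}, closure = {CDEFGJ} → lossy.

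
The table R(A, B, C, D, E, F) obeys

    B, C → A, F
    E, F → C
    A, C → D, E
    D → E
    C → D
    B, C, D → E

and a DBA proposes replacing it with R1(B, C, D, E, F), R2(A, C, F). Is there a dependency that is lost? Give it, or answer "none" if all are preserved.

B, C → A, F

Check B, C → A, F: no single fragment contains all of {A, B, C, F}, and the restricted closure of {B, C} across the fragments never reaches {A, F}.
E, F → C is preserved.
A, C → D, E is preserved.
D → E is preserved.
C → D is preserved.
B, C, D → E is preserved.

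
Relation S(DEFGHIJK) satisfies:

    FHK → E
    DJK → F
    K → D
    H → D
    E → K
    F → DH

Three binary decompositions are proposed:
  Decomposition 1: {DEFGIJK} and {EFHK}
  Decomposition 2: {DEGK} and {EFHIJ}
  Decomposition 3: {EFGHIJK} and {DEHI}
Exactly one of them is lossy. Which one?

Decomposition 2

Decomposition 1: common = {EFK}, closure = {DEFHK} → lossless.
Decomposition 2: common = {E}, closure = {DEK} → lossy.
Decomposition 3: common = {EHI}, closure = {DEHIK} → lossless.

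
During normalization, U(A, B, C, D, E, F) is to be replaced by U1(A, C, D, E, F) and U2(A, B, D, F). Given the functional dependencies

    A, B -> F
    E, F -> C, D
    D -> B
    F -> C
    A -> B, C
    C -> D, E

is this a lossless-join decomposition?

Yes

Common attributes: U1 ∩ U2 = {A, D, F}.
Closure of {A, D, F}: D → B applies, adding B; F → C applies, adding C; C → D, E applies, adding E. So (A, D, F)⁺ = {A, B, C, D, E, F}.
This closure contains every attribute of U1, so U1 ∩ U2 → U1. The join is lossless.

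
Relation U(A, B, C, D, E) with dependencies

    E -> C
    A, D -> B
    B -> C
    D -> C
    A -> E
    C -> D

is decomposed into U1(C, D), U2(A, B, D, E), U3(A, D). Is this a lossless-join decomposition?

Chase test. Columns are A, B, C, D, E; row i has aⱼ where attribute j ∈ Ui, else bᵢⱼ.
Initial tableau (one row per fragment):
  row 1: b11 b12 a3 a4 b15
  row 2: a1 a2 b23 a4 a5
  row 3: a1 b32 b33 a4 b35
Rows 2 and 3 agree on A, D; apply A, D→B and equate their B entries.
Rows 2 and 3 agree on B; apply B→C and equate their C entries.
Rows 1 and 2 agree on D; apply D→C and equate their C entries.
Rows 2 and 3 agree on A; apply A→E and equate their E entries.
Row 2 is now all distinguished symbols — the join is lossless.

Yes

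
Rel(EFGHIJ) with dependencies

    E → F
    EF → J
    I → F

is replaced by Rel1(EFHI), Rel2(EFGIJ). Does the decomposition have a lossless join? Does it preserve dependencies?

Lossless test: (EFI)⁺ = {EFIJ}, which is a superkey of neither fragment — lossy.
Dependency preservation: every FD's attributes lie within a single fragment, so each can be enforced locally — preserved.

lossy but dependency-preserving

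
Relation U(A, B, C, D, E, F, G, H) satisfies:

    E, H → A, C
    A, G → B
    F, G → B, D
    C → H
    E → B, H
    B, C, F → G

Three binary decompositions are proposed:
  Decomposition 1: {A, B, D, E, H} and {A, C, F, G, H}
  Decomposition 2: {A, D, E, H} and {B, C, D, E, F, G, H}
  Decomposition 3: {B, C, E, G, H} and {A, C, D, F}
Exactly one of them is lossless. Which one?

Decomposition 1: common = {A, H}, closure = {A, H} → lossy.
Decomposition 2: common = {D, E, H}, closure = {A, B, C, D, E, H} → lossless.
Decomposition 3: common = {C}, closure = {C, H} → lossy.

Decomposition 2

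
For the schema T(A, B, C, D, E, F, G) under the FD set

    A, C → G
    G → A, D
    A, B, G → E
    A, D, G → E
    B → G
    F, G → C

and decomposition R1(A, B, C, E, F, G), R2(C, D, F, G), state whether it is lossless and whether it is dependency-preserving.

Lossless test: (C, F, G)⁺ = {A, C, D, E, F, G}, which contains all of one fragment — lossless.
Dependency preservation: G → A, D; A, D, G → E are not contained in any single fragment, but the restricted closure of each left-hand side across the fragments still reaches the right-hand side; the remaining FDs each lie inside some fragment. All dependencies are preserved.

lossless and dependency-preserving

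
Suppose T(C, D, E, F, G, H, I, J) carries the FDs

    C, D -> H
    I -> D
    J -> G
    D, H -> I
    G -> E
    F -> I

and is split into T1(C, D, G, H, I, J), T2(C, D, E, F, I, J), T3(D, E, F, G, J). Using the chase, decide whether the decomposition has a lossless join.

Chase test. Columns are C, D, E, F, G, H, I, J; row i has aⱼ where attribute j ∈ Ti, else bᵢⱼ.
Initial tableau (one row per fragment):
  row 1: a1 a2 b13 b14 a5 a6 a7 a8
  row 2: a1 a2 a3 a4 b25 b26 a7 a8
  row 3: b31 a2 a3 a4 a5 b36 b37 a8
Rows 1 and 2 agree on C, D; apply C, D→H and equate their H entries.
Rows 1 and 2 agree on J; apply J→G and equate their G entries.
Rows 1 and 2 agree on G; apply G→E and equate their E entries.
Rows 2 and 3 agree on F; apply F→I and equate their I entries.
Row 2 is now all distinguished symbols — the join is lossless.

Yes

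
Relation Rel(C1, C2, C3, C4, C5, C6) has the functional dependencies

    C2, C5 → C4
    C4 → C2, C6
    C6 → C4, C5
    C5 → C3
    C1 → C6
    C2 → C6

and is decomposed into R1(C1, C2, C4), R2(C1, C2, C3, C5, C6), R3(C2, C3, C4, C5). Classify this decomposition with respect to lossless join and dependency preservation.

lossless and dependency-preserving

Lossless test (chase): Rows 2 and 3 agree on C2, C5; apply C2, C5→C4 and equate their C4 entries. Rows 1 and 2 agree on C4; apply C4→C2, C6 and equate their C2, C6 entries. Rows 1 and 3 agree on C4; apply C4→C2, C6 and equate their C2, C6 entries. Rows 1 and 2 agree on C6; apply C6→C4, C5 and equate their C4, C5 entries. Rows 1 and 2 agree on C5; apply C5→C3 and equate their C3 entries. Row 1 is now all distinguished symbols — the join is lossless.
Dependency preservation: C4 → C2, C6; C6 → C4, C5 are not contained in any single fragment, but the restricted closure of each left-hand side across the fragments still reaches the right-hand side; the remaining FDs each lie inside some fragment. All dependencies are preserved.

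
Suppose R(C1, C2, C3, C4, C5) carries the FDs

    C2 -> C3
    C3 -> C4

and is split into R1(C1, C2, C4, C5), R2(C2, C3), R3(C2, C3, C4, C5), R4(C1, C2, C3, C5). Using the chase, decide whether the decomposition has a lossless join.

Chase test. Columns are C1, C2, C3, C4, C5; row i has aⱼ where attribute j ∈ Ri, else bᵢⱼ.
Initial tableau (one row per fragment):
  row 1: a1 a2 b13 a4 a5
  row 2: b21 a2 a3 b24 b25
  row 3: b31 a2 a3 a4 a5
  row 4: a1 a2 a3 b44 a5
Rows 1 and 2 agree on C2; apply C2→C3 and equate their C3 entries.
Rows 1 and 2 agree on C3; apply C3→C4 and equate their C4 entries.
Rows 1 and 4 agree on C3; apply C3→C4 and equate their C4 entries.
Row 1 is now all distinguished symbols — the join is lossless.

Yes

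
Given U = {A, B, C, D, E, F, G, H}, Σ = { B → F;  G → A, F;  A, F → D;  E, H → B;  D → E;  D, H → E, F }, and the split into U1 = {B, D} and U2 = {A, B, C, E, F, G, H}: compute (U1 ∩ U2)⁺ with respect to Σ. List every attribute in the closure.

U1 ∩ U2 = {B}.
B → F applies, adding F
Closure: {B, F}.

B, F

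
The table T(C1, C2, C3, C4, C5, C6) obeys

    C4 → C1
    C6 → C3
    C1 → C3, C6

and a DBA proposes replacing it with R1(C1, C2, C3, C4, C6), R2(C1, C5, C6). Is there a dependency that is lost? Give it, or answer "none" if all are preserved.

none

C4 → C1 lies within R1.
C6 → C3 lies within R1.
C1 → C3, C6 lies within R1.
Every dependency is enforceable on the fragments, so the decomposition is dependency-preserving.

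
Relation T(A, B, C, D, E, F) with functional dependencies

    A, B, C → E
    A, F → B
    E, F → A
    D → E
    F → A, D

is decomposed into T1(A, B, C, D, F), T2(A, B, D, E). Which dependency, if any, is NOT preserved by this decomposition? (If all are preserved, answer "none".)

Check A, B, C → E: no single fragment contains all of {A, B, C, E}, and the restricted closure of {A, B, C} across the fragments never reaches {E}.
A, F → B is preserved.
E, F → A is preserved.
D → E is preserved.
F → A, D is preserved.

A, B, C → E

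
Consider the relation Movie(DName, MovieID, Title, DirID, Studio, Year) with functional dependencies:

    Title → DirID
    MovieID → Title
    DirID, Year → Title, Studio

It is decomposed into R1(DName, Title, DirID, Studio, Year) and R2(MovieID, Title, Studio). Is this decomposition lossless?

Common attributes: R1 ∩ R2 = {Title, Studio}.
Closure of {Title, Studio}: Title → DirID applies, adding DirID. So (Title, Studio)⁺ = {Title, DirID, Studio}.
The closure contains neither all of R1 = {DName, Title, DirID, Studio, Year} nor all of R2 = {MovieID, Title, Studio}, so the common attributes are not a superkey of either fragment. The join is lossy.

No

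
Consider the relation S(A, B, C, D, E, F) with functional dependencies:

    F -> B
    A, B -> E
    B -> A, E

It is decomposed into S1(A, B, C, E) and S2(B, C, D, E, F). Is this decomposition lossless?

Yes

Common attributes: S1 ∩ S2 = {B, C, E}.
Closure of {B, C, E}: B → A, E applies, adding A. So (B, C, E)⁺ = {A, B, C, E}.
This closure contains every attribute of S1, so S1 ∩ S2 → S1. The join is lossless.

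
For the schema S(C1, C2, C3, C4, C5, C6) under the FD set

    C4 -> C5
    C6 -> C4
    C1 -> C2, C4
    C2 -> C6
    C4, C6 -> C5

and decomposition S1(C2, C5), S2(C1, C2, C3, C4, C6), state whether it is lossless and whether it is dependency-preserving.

Lossless test: (C2)⁺ = {C2, C4, C5, C6}, which contains all of one fragment — lossless.
Dependency preservation: the restricted closure of {C4} across the fragments never reaches {C5}, so C4 → C5 cannot be enforced without a join — not preserved.

lossless but not dependency-preserving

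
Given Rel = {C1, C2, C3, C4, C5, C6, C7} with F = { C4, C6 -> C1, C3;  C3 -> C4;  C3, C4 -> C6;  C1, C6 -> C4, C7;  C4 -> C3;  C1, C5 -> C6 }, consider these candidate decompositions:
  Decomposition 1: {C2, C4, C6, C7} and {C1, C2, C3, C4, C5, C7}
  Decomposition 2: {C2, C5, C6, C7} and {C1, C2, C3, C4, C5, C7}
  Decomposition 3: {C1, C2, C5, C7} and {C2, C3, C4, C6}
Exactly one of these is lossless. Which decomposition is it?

Decomposition 1: common = {C2, C4, C7}, closure = {C1, C2, C3, C4, C6, C7} → lossless.
Decomposition 2: common = {C2, C5, C7}, closure = {C2, C5, C7} → lossy.
Decomposition 3: common = {C2}, closure = {C2} → lossy.

Decomposition 1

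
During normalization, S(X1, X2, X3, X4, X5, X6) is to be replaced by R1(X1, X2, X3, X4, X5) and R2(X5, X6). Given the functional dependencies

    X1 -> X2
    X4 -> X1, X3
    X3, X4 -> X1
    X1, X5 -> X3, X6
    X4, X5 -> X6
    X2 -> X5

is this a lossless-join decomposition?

Common attributes: R1 ∩ R2 = {X5}.
No dependency enlarges {X5}, so (X5)⁺ = {X5}.
The closure contains neither all of R1 = {X1, X2, X3, X4, X5} nor all of R2 = {X5, X6}, so the common attributes are not a superkey of either fragment. The join is lossy.

No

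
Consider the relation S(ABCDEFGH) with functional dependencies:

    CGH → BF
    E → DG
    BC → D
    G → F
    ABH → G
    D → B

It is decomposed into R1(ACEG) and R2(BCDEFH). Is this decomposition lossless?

No

Common attributes: R1 ∩ R2 = {CE}.
Closure of {CE}: E → DG applies, adding DG; G → F applies, adding F; D → B applies, adding B. So (CE)⁺ = {BCDEFG}.
The closure contains neither all of R1 = {ACEG} nor all of R2 = {BCDEFH}, so the common attributes are not a superkey of either fragment. The join is lossy.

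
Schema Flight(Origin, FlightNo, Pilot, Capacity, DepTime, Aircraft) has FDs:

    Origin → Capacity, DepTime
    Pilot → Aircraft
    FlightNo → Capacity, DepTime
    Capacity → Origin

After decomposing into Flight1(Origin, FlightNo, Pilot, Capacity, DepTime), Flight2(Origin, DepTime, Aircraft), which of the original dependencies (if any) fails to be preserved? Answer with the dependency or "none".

Check Pilot → Aircraft: no single fragment contains all of {Pilot, Aircraft}, and the restricted closure of {Pilot} across the fragments never reaches {Aircraft}.
Origin → Capacity, DepTime is preserved.
FlightNo → Capacity, DepTime is preserved.
Capacity → Origin is preserved.

Pilot → Aircraft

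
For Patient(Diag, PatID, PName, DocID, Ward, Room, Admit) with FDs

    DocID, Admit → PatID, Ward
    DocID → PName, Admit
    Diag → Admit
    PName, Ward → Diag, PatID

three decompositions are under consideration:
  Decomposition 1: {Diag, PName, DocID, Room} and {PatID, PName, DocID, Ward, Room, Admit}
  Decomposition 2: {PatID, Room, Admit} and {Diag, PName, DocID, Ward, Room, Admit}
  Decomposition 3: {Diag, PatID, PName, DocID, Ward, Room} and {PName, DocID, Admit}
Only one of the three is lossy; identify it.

Decomposition 2

Decomposition 1: common = {PName, DocID, Room}, closure = {Diag, PatID, PName, DocID, Ward, Room, Admit} → lossless.
Decomposition 2: common = {Room, Admit}, closure = {Room, Admit} → lossy.
Decomposition 3: common = {PName, DocID}, closure = {Diag, PatID, PName, DocID, Ward, Admit} → lossless.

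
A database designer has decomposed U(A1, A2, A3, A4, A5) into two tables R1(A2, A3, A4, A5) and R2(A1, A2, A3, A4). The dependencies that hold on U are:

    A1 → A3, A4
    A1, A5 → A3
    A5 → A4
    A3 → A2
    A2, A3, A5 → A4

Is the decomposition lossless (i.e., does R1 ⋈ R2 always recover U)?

Common attributes: R1 ∩ R2 = {A2, A3, A4}.
No dependency enlarges {A2, A3, A4}, so (A2, A3, A4)⁺ = {A2, A3, A4}.
The closure contains neither all of R1 = {A2, A3, A4, A5} nor all of R2 = {A1, A2, A3, A4}, so the common attributes are not a superkey of either fragment. The join is lossy.

No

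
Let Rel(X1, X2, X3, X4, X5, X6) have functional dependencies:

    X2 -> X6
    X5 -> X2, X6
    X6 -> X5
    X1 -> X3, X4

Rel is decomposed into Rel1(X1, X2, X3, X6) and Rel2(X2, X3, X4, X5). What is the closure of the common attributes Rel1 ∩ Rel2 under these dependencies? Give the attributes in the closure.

X2, X3, X5, X6

Rel1 ∩ Rel2 = {X2, X3}.
X2 → X6 applies, adding X6
X6 → X5 applies, adding X5
Closure: {X2, X3, X5, X6}.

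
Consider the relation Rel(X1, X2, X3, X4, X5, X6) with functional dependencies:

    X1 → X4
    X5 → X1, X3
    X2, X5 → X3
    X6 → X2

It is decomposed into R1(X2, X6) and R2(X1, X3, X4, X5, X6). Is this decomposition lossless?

Yes

Common attributes: R1 ∩ R2 = {X6}.
Closure of {X6}: X6 → X2 applies, adding X2. So (X6)⁺ = {X2, X6}.
This closure contains every attribute of R1, so R1 ∩ R2 → R1. The join is lossless.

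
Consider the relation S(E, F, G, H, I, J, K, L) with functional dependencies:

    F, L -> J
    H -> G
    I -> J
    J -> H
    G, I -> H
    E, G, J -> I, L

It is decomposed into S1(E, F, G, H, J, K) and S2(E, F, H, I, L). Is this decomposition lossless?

Common attributes: S1 ∩ S2 = {E, F, H}.
Closure of {E, F, H}: H → G applies, adding G. So (E, F, H)⁺ = {E, F, G, H}.
The closure contains neither all of S1 = {E, F, G, H, J, K} nor all of S2 = {E, F, H, I, L}, so the common attributes are not a superkey of either fragment. The join is lossy.

No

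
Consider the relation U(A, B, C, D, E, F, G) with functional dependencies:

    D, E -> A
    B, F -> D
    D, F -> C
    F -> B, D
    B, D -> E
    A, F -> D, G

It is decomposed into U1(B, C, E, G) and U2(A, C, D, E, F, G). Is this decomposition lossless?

No

Common attributes: U1 ∩ U2 = {C, E, G}.
No dependency enlarges {C, E, G}, so (C, E, G)⁺ = {C, E, G}.
The closure contains neither all of U1 = {B, C, E, G} nor all of U2 = {A, C, D, E, F, G}, so the common attributes are not a superkey of either fragment. The join is lossy.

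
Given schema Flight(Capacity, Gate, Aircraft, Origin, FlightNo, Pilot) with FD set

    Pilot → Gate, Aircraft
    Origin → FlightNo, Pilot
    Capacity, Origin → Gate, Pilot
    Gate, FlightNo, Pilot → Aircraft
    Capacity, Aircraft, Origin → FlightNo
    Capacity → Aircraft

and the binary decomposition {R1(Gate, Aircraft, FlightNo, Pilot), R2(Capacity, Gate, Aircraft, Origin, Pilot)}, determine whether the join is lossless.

No

Common attributes: R1 ∩ R2 = {Gate, Aircraft, Pilot}.
No dependency enlarges {Gate, Aircraft, Pilot}, so (Gate, Aircraft, Pilot)⁺ = {Gate, Aircraft, Pilot}.
The closure contains neither all of R1 = {Gate, Aircraft, FlightNo, Pilot} nor all of R2 = {Capacity, Gate, Aircraft, Origin, Pilot}, so the common attributes are not a superkey of either fragment. The join is lossy.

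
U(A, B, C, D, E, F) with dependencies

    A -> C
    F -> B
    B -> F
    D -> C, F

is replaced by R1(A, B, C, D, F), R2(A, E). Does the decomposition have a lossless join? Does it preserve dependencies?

Lossless test: (A)⁺ = {A, C}, which is a superkey of neither fragment — lossy.
Dependency preservation: every FD's attributes lie within a single fragment, so each can be enforced locally — preserved.

lossy but dependency-preserving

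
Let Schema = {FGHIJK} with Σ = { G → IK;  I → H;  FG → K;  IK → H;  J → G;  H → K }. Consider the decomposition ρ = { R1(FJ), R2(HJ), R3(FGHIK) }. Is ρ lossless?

No

Chase test. Columns are FGHIJK; row i has aⱼ where attribute j ∈ Ri, else bᵢⱼ.
Initial tableau (one row per fragment):
  row 1: a1 b12 b13 b14 a5 b16
  row 2: b21 b22 a3 b24 a5 b26
  row 3: a1 a2 a3 a4 b35 a6
Rows 1 and 2 agree on J; apply J→G and equate their G entries.
Rows 2 and 3 agree on H; apply H→K and equate their K entries.
Rows 1 and 2 agree on G; apply G→IK and equate their IK entries.
Rows 1 and 2 agree on I; apply I→H and equate their H entries.
No row becomes fully distinguished — the join is lossy.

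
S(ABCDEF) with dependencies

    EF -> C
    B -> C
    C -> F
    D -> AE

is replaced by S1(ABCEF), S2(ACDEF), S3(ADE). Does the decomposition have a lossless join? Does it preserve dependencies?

lossy but dependency-preserving

Lossless test (chase): applying each FD to every pair of rows produces no changes in the tableau, so no row becomes fully distinguished — the join is lossy.
Dependency preservation: every FD's attributes lie within a single fragment, so each can be enforced locally — preserved.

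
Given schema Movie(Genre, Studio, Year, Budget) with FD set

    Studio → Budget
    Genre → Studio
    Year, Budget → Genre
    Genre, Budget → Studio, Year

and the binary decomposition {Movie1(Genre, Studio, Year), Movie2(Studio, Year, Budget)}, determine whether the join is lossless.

Common attributes: Movie1 ∩ Movie2 = {Studio, Year}.
Closure of {Studio, Year}: Studio → Budget applies, adding Budget; Year, Budget → Genre applies, adding Genre. So (Studio, Year)⁺ = {Genre, Studio, Year, Budget}.
This closure contains every attribute of Movie1, so Movie1 ∩ Movie2 → Movie1. The join is lossless.

Yes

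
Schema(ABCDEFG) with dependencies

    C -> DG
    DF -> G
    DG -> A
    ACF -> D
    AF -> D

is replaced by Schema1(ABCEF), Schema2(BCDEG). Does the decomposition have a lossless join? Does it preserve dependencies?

Lossless test: (BCE)⁺ = {ABCDEG}, which contains all of one fragment — lossless.
Dependency preservation: the restricted closure of {DF} across the fragments never reaches {G}, so DF → G cannot be enforced without a join — not preserved.

lossless but not dependency-preserving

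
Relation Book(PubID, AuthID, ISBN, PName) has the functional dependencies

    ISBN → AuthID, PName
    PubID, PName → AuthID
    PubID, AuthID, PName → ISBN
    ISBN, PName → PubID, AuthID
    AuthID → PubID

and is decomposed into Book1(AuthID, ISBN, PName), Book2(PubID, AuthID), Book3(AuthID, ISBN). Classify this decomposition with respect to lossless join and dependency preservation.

Lossless test (chase): Rows 1 and 3 agree on ISBN; apply ISBN→AuthID, PName and equate their AuthID, PName entries. Rows 1 and 3 agree on ISBN, PName; apply ISBN, PName→PubID, AuthID and equate their PubID, AuthID entries. Rows 1 and 2 agree on AuthID; apply AuthID→PubID and equate their PubID entries. Row 1 is now all distinguished symbols — the join is lossless.
Dependency preservation: the restricted closure of {PubID, PName} across the fragments never reaches {AuthID}, so PubID, PName → AuthID cannot be enforced without a join — not preserved.

lossless but not dependency-preserving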